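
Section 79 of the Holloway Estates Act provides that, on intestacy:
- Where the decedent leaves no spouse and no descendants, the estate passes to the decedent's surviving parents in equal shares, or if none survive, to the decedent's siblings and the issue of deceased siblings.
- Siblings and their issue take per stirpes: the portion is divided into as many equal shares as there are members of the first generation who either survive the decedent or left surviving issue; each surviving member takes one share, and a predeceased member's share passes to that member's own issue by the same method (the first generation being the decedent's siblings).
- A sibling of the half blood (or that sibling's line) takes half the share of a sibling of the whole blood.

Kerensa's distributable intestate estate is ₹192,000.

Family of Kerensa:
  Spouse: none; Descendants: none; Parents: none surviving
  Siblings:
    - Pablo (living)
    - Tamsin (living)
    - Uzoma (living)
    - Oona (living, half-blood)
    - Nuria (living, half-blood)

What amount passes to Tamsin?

Tamsin receives ₹48,000.

The entire ₹192,000 passes to the siblings and their issue.
Counting each half-blood sibling's line as half a unit, there are 4 units in ₹192,000, so one unit is ₹48,000. Whole-blood lines (Pablo, Tamsin, and Uzoma) take ₹48,000 each; half-blood lines (Oona and Nuria) take ₹24,000 each.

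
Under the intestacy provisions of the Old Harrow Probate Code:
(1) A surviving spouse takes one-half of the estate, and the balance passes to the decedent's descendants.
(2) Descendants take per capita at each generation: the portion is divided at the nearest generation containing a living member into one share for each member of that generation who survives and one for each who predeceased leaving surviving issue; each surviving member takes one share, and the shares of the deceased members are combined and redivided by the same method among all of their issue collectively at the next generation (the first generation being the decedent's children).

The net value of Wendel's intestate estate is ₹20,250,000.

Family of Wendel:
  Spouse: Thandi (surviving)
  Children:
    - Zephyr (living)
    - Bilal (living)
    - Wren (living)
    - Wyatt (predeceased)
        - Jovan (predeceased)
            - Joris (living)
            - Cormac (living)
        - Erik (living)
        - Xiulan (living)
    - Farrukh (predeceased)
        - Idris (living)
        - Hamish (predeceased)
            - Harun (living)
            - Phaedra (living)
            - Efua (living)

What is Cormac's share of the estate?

Thandi takes one-half of ₹20,250,000 = ₹10,125,000. The remaining ₹10,125,000 passes to the descendants.
The descendants' portion (₹10,125,000) is divided at the children's generation into 5 shares of ₹2,025,000. Zephyr, Bilal, and Wren each take ₹2,025,000. The 2 shares of the deceased (Wyatt and Farrukh) are combined into a pool of ₹4,050,000.
That pool (₹4,050,000) is divided at the grandchildren's generation into 5 shares of ₹810,000. Erik, Xiulan, and Idris each take ₹810,000. The 2 shares of the deceased (Jovan and Hamish) are combined into a pool of ₹1,620,000.
That pool (₹1,620,000) is divided at the great-grandchildren's generation equally among Joris, Cormac, Harun, Phaedra, and Efua: ₹324,000 each.

Cormac receives ₹324,000.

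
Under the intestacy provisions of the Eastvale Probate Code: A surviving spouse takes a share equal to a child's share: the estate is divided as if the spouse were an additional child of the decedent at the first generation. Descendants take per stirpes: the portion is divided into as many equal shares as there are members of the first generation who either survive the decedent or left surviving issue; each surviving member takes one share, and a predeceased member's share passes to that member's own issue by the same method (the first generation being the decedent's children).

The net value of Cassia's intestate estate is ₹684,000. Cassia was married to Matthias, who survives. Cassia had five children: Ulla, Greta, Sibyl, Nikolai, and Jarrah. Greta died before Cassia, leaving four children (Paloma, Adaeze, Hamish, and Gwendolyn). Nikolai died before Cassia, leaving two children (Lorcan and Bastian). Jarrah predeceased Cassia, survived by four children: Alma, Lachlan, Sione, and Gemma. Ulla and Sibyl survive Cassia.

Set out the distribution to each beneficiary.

The spouse counts as an additional share at the children's level, so there are 6 primary shares of ₹114,000. Matthias takes one such share (₹114,000).
The children's combined portion (₹570,000) is divided into 5 shares of ₹114,000: Ulla and Sibyl each take ₹114,000; Greta's ₹114,000 share passes to Greta's issue; Nikolai's ₹114,000 share passes to Nikolai's issue; Jarrah's ₹114,000 share passes to Jarrah's issue.
Greta's share (₹114,000) is divided into 4 shares of ₹28,500: Paloma, Adaeze, Hamish, and Gwendolyn each take ₹28,500.
Nikolai's share (₹114,000) is divided into 2 shares of ₹57,000: Lorcan and Bastian each take ₹57,000.
Jarrah's share (₹114,000) is divided into 4 shares of ₹28,500: Alma, Lachlan, Sione, and Gemma each take ₹28,500.

Matthias: ₹114,000; Ulla: ₹114,000; Paloma: ₹28,500; Adaeze: ₹28,500; Hamish: ₹28,500; Gwendolyn: ₹28,500; Sibyl: ₹114,000; Lorcan: ₹57,000; Bastian: ₹57,000; Alma: ₹28,500; Lachlan: ₹28,500; Sione: ₹28,500; Gemma: ₹28,500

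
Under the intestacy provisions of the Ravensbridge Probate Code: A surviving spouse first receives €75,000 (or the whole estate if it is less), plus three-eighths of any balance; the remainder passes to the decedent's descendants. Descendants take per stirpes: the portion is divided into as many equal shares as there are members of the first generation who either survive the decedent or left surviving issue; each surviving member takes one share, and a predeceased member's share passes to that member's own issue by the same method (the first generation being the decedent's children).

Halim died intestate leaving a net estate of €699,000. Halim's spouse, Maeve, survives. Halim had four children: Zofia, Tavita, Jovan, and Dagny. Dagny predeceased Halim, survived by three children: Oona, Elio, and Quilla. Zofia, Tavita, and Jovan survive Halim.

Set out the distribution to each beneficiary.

Maeve first takes €75,000, leaving a balance of €624,000. Maeve then takes three-eighths of the balance (€234,000), for a total of €309,000. The remaining €390,000 passes to the descendants.
The descendants' portion (€390,000) is divided into 4 shares of €97,500: Zofia, Tavita, and Jovan each take €97,500; Dagny's €97,500 share passes to Dagny's issue.
Dagny's share (€97,500) is divided into 3 shares of €32,500: Oona, Elio, and Quilla each take €32,500.

Maeve: €309,000; Zofia: €97,500; Tavita: €97,500; Jovan: €97,500; Oona: €32,500; Elio: €32,500; Quilla: €32,500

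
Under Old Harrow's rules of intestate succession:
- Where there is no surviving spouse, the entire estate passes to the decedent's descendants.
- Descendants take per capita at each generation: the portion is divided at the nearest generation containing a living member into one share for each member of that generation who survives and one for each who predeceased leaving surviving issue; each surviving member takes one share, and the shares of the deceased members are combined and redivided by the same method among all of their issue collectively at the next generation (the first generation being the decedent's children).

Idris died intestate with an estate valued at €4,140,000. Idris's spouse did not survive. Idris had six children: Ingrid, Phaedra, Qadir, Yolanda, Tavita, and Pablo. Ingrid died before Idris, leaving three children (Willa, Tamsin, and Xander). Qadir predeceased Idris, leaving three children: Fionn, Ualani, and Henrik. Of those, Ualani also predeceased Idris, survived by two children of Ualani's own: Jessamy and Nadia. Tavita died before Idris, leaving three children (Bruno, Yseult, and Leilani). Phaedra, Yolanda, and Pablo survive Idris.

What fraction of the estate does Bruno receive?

The entire €4,140,000 passes to the descendants.
That amount (€4,140,000) is divided at the children's generation into 6 shares of €690,000. Phaedra, Yolanda, and Pablo each take €690,000. The 3 shares of the deceased (Ingrid, Qadir, and Tavita) are combined into a pool of €2,070,000.
That pool (€2,070,000) is divided at the grandchildren's generation into 9 shares of €230,000. Willa, Tamsin, Xander, Fionn, Henrik, Bruno, Yseult, and Leilani each take €230,000. The remaining share for the deceased Ualani (€230,000) is carried to the next generation.
That pool (€230,000) is divided at the great-grandchildren's generation equally among Jessamy and Nadia: €115,000 each.

Bruno receives 1/18 of the estate.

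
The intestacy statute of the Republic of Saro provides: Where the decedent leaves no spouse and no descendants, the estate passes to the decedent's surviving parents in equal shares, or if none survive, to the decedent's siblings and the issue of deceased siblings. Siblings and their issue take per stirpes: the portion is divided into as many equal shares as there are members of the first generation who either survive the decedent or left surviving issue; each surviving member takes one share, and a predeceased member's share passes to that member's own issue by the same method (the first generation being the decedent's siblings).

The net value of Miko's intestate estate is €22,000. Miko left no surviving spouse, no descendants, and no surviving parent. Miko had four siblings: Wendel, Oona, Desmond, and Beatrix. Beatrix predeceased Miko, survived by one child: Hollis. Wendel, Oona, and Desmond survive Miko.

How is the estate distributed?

Wendel: €5,500; Oona: €5,500; Desmond: €5,500; Hollis: €5,500

The entire €22,000 passes to the siblings and their issue.
That amount (€22,000) is divided into 4 shares of €5,500: Wendel, Oona, and Desmond each take €5,500; Beatrix's €5,500 share passes to Beatrix's issue.
Beatrix's share (€5,500) passes entirely to Hollis.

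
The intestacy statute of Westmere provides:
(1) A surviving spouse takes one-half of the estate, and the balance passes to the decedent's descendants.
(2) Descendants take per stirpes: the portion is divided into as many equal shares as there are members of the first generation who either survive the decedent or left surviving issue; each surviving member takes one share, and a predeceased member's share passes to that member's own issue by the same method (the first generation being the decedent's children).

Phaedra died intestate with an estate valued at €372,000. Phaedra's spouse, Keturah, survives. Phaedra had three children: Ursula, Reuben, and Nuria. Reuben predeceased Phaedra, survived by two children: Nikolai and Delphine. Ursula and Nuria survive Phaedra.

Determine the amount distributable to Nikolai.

Nikolai receives €31,000.

Keturah takes one-half of €372,000 = €186,000. The remaining €186,000 passes to the descendants.
The descendants' portion (€186,000) is divided into 3 shares of €62,000: Ursula and Nuria each take €62,000; Reuben's €62,000 share passes to Reuben's issue.
Reuben's share (€62,000) is divided into 2 shares of €31,000: Nikolai and Delphine each take €31,000.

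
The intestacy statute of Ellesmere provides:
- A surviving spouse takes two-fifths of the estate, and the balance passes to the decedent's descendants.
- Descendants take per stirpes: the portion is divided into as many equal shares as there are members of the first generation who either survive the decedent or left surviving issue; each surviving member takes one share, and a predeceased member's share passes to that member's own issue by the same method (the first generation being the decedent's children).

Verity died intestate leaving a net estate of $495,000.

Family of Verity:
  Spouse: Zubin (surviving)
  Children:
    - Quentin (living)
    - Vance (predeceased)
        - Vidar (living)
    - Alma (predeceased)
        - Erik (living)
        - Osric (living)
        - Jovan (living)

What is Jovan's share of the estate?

Jovan receives $33,000.

Zubin takes two-fifths of $495,000 = $198,000. The remaining $297,000 passes to the descendants.
The descendants' portion ($297,000) is divided into 3 shares of $99,000: Quentin takes $99,000; Vance's $99,000 share passes to Vance's issue; Alma's $99,000 share passes to Alma's issue.
Vance's share ($99,000) passes entirely to Vidar.
Alma's share ($99,000) is divided into 3 shares of $33,000: Erik, Osric, and Jovan each take $33,000.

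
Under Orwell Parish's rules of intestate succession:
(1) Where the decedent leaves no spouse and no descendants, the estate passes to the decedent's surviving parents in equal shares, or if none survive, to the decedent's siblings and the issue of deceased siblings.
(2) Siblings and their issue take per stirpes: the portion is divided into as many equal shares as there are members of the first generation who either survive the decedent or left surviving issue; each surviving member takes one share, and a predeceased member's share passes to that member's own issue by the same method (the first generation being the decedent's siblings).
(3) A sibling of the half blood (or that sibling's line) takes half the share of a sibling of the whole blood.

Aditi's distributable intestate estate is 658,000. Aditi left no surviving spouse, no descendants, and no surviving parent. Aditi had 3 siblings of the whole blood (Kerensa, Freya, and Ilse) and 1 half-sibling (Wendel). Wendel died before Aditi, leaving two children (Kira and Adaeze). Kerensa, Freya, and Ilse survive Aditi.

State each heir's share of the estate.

The entire 658,000 passes to the siblings and their issue.
Counting each half-blood sibling's line as half a unit, there are 7/2 units in 658,000, so one unit is 188,000. Whole-blood lines (Kerensa, Freya, and Ilse) take 188,000 each; half-blood lines (Wendel) take 94,000 each.
Wendel's share (94,000) is divided into 2 shares of 47,000: Kira and Adaeze each take 47,000.

Kerensa: 188,000; Freya: 188,000; Ilse: 188,000; Kira: 47,000; Adaeze: 47,000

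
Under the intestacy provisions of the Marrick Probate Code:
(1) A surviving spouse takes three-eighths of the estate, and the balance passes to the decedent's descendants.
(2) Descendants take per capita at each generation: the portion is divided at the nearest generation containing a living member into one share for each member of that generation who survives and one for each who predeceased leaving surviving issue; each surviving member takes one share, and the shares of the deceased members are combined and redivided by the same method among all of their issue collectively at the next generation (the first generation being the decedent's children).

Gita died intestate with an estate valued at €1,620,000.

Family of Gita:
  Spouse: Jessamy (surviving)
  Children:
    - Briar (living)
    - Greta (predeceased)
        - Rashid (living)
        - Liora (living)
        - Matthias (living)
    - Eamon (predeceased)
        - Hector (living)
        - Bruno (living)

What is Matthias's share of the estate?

Jessamy takes three-eighths of €1,620,000 = €607,500. The remaining €1,012,500 passes to the descendants.
The descendants' portion (€1,012,500) is divided at the children's generation into 3 shares of €337,500. Briar takes €337,500. The 2 shares of the deceased (Greta and Eamon) are combined into a pool of €675,000.
That pool (€675,000) is divided at the grandchildren's generation equally among Rashid, Liora, Matthias, Hector, and Bruno: €135,000 each.

Matthias receives €135,000.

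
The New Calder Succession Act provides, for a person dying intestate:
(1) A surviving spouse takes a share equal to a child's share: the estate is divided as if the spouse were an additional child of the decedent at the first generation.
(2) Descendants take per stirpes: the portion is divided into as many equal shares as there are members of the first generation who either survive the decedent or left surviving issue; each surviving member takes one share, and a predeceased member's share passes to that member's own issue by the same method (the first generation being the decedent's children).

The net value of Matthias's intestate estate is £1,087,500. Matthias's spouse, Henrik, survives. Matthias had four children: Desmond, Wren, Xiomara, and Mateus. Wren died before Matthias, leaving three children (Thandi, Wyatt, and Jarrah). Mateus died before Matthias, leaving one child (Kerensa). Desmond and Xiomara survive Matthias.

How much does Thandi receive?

The spouse counts as an additional share at the children's level, so there are 5 primary shares of £217,500. Henrik takes one such share (£217,500).
The children's combined portion (£870,000) is divided into 4 shares of £217,500: Desmond and Xiomara each take £217,500; Wren's £217,500 share passes to Wren's issue; Mateus's £217,500 share passes to Mateus's issue.
Wren's share (£217,500) is divided into 3 shares of £72,500: Thandi, Wyatt, and Jarrah each take £72,500.
Mateus's share (£217,500) passes entirely to Kerensa.

Thandi receives £72,500.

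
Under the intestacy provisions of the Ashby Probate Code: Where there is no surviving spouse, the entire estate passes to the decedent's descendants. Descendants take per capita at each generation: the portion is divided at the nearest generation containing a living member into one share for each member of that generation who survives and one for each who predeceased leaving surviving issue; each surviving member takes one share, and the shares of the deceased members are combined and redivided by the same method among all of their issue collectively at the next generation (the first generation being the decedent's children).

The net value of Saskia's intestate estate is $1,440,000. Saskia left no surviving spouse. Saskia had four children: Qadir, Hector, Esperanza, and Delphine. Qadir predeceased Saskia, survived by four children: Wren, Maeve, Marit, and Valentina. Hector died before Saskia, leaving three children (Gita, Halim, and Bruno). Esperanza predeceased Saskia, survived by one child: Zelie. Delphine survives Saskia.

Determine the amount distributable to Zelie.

Zelie receives $135,000.

The entire $1,440,000 passes to the descendants.
That amount ($1,440,000) is divided at the children's generation into 4 shares of $360,000. Delphine takes $360,000. The 3 shares of the deceased (Qadir, Hector, and Esperanza) are combined into a pool of $1,080,000.
That pool ($1,080,000) is divided at the grandchildren's generation equally among Wren, Maeve, Marit, Valentina, Gita, Halim, Bruno, and Zelie: $135,000 each.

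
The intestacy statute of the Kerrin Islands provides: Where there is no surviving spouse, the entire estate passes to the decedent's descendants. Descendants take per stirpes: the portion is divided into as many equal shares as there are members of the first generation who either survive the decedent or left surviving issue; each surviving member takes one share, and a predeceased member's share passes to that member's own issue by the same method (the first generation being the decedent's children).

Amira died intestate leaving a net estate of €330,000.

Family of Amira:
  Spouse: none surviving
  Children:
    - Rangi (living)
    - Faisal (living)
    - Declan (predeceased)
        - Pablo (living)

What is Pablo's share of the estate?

Pablo receives €110,000.

The entire €330,000 passes to the descendants.
That amount (€330,000) is divided into 3 shares of €110,000: Rangi and Faisal each take €110,000; Declan's €110,000 share passes to Declan's issue.
Declan's share (€110,000) passes entirely to Pablo.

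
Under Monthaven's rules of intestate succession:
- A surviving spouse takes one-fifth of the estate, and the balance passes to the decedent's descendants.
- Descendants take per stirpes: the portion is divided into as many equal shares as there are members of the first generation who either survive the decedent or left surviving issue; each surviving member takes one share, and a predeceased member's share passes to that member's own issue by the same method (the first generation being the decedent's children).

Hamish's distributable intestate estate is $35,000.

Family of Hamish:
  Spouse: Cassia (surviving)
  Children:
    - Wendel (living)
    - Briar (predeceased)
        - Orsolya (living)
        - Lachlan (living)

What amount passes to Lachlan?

Lachlan receives $7,000.

Cassia takes one-fifth of $35,000 = $7,000. The remaining $28,000 passes to the descendants.
The descendants' portion ($28,000) is divided into 2 shares of $14,000: Wendel takes $14,000; Briar's $14,000 share passes to Briar's issue.
Briar's share ($14,000) is divided into 2 shares of $7,000: Orsolya and Lachlan each take $7,000.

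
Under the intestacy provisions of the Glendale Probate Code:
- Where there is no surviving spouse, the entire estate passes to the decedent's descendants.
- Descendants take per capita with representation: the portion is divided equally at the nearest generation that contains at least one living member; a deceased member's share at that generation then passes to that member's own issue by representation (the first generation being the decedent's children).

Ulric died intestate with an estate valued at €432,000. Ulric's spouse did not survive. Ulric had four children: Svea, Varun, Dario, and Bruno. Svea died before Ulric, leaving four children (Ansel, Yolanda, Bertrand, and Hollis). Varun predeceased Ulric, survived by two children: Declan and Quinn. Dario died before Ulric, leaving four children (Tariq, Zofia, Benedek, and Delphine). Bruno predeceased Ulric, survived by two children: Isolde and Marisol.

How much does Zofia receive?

Zofia receives €36,000.

The entire €432,000 passes to the descendants.
No child survives, so the initial division is made at the grandchildren's generation.
That amount (€432,000) is divided into 12 shares of €36,000: Ansel, Yolanda, Bertrand, Hollis, Declan, Quinn, Tariq, Zofia, Benedek, Delphine, Isolde, and Marisol each take €36,000.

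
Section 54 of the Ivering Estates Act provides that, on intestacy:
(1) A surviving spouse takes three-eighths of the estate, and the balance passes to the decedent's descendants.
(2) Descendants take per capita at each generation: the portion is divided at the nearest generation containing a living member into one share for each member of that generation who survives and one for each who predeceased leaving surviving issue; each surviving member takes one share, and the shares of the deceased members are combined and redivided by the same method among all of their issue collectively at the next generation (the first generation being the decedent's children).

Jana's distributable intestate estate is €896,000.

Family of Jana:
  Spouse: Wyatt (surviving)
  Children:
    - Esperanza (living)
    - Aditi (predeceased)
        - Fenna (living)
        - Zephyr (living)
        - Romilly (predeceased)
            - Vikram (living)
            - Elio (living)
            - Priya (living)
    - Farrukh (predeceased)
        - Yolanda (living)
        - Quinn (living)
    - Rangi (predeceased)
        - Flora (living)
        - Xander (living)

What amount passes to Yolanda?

Yolanda receives €60,000.

Wyatt takes three-eighths of €896,000 = €336,000. The remaining €560,000 passes to the descendants.
The descendants' portion (€560,000) is divided at the children's generation into 4 shares of €140,000. Esperanza takes €140,000. The 3 shares of the deceased (Aditi, Farrukh, and Rangi) are combined into a pool of €420,000.
That pool (€420,000) is divided at the grandchildren's generation into 7 shares of €60,000. Fenna, Zephyr, Yolanda, Quinn, Flora, and Xander each take €60,000. The remaining share for the deceased Romilly (€60,000) is carried to the next generation.
That pool (€60,000) is divided at the great-grandchildren's generation equally among Vikram, Elio, and Priya: €20,000 each.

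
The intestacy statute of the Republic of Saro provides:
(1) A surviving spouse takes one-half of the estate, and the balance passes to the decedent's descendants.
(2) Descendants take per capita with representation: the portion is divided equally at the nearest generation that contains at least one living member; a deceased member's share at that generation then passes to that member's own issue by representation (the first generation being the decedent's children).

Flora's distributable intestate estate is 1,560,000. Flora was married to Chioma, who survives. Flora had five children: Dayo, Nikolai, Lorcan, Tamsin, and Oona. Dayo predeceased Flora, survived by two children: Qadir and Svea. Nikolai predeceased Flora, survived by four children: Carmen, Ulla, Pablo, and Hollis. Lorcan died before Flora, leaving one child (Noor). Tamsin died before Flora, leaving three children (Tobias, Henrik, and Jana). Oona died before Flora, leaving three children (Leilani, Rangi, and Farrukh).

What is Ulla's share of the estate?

Chioma takes one-half of 1,560,000 = 780,000. The remaining 780,000 passes to the descendants.
No child survives, so the initial division is made at the grandchildren's generation.
The descendants' portion (780,000) is divided into 13 shares of 60,000: Qadir, Svea, Carmen, Ulla, Pablo, Hollis, Noor, Tobias, Henrik, Jana, Leilani, Rangi, and Farrukh each take 60,000.

Ulla receives 60,000.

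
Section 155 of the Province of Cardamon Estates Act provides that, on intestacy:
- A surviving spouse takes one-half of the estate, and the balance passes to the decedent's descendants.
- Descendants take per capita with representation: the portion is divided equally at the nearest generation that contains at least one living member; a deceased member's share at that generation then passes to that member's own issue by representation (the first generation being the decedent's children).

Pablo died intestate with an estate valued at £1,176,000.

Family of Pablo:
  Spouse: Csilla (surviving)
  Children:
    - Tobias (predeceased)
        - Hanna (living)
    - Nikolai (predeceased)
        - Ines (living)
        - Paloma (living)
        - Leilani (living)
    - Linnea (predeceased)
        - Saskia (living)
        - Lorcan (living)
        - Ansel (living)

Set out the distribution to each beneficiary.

Csilla takes one-half of £1,176,000 = £588,000. The remaining £588,000 passes to the descendants.
No child survives, so the initial division is made at the grandchildren's generation.
The descendants' portion (£588,000) is divided into 7 shares of £84,000: Hanna, Ines, Paloma, Leilani, Saskia, Lorcan, and Ansel each take £84,000.

Csilla: £588,000; Hanna: £84,000; Ines: £84,000; Paloma: £84,000; Leilani: £84,000; Saskia: £84,000; Lorcan: £84,000; Ansel: £84,000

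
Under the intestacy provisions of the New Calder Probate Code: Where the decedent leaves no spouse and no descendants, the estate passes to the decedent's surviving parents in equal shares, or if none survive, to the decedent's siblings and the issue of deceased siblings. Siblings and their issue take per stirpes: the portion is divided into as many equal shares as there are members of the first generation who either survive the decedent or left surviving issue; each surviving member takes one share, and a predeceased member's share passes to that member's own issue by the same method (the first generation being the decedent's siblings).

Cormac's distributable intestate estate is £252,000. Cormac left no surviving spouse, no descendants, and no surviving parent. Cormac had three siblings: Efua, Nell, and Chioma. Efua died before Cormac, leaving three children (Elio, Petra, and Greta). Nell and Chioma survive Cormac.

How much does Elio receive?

The entire £252,000 passes to the siblings and their issue.
That amount (£252,000) is divided into 3 shares of £84,000: Nell and Chioma each take £84,000; Efua's £84,000 share passes to Efua's issue.
Efua's share (£84,000) is divided into 3 shares of £28,000: Elio, Petra, and Greta each take £28,000.

Elio receives £28,000.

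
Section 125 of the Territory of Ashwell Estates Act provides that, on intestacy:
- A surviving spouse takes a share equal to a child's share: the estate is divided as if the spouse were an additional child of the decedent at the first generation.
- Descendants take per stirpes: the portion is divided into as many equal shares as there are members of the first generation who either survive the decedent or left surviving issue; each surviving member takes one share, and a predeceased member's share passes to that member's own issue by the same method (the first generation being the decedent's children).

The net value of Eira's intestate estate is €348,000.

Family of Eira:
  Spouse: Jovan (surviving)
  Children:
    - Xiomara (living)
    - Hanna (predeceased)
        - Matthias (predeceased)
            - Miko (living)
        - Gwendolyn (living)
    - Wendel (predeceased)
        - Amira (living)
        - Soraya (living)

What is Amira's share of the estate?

The spouse counts as an additional share at the children's level, so there are 4 primary shares of €87,000. Jovan takes one such share (€87,000).
The children's combined portion (€261,000) is divided into 3 shares of €87,000: Xiomara takes €87,000; Hanna's €87,000 share passes to Hanna's issue; Wendel's €87,000 share passes to Wendel's issue.
Hanna's share (€87,000) is divided into 2 shares of €43,500: Gwendolyn takes €43,500; Matthias's €43,500 share passes to Matthias's issue.
Matthias's share (€43,500) passes entirely to Miko.
Wendel's share (€87,000) is divided into 2 shares of €43,500: Amira and Soraya each take €43,500.

Amira receives €43,500.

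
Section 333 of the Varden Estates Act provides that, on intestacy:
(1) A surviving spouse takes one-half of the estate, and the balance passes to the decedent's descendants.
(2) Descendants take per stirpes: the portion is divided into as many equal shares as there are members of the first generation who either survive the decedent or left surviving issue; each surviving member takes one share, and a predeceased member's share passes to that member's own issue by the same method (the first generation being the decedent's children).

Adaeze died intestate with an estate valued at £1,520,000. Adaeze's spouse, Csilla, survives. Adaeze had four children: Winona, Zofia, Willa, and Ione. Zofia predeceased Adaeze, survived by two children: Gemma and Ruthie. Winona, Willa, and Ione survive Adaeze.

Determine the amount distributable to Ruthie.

Csilla takes one-half of £1,520,000 = £760,000. The remaining £760,000 passes to the descendants.
The descendants' portion (£760,000) is divided into 4 shares of £190,000: Winona, Willa, and Ione each take £190,000; Zofia's £190,000 share passes to Zofia's issue.
Zofia's share (£190,000) is divided into 2 shares of £95,000: Gemma and Ruthie each take £95,000.

Ruthie receives £95,000.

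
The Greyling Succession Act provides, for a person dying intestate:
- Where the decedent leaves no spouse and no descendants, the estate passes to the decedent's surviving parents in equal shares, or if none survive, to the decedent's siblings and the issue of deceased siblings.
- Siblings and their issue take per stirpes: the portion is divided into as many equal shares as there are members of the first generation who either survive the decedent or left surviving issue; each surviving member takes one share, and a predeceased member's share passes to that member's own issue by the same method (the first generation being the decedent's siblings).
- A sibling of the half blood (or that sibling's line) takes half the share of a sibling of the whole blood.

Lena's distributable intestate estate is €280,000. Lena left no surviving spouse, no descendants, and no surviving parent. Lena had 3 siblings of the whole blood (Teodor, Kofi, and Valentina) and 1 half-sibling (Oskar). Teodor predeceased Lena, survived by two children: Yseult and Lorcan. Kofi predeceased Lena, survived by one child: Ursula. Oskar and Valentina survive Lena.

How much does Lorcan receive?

Lorcan receives €40,000.

The entire €280,000 passes to the siblings and their issue.
Counting each half-blood sibling's line as half a unit, there are 7/2 units in €280,000, so one unit is €80,000. Whole-blood lines (Teodor, Kofi, and Valentina) take €80,000 each; half-blood lines (Oskar) take €40,000 each.
Teodor's share (€80,000) is divided into 2 shares of €40,000: Yseult and Lorcan each take €40,000.
Kofi's share (€80,000) passes entirely to Ursula.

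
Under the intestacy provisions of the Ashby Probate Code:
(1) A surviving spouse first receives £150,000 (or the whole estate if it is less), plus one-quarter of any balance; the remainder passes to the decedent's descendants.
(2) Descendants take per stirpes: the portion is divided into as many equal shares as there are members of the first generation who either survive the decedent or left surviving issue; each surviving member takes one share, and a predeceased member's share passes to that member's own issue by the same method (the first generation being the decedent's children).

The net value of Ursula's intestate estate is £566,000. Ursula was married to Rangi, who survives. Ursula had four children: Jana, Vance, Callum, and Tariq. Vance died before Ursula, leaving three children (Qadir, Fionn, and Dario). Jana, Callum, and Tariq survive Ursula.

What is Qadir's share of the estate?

Rangi first takes £150,000, leaving a balance of £416,000. Rangi then takes one-quarter of the balance (£104,000), for a total of £254,000. The remaining £312,000 passes to the descendants.
The descendants' portion (£312,000) is divided into 4 shares of £78,000: Jana, Callum, and Tariq each take £78,000; Vance's £78,000 share passes to Vance's issue.
Vance's share (£78,000) is divided into 3 shares of £26,000: Qadir, Fionn, and Dario each take £26,000.

Qadir receives £26,000.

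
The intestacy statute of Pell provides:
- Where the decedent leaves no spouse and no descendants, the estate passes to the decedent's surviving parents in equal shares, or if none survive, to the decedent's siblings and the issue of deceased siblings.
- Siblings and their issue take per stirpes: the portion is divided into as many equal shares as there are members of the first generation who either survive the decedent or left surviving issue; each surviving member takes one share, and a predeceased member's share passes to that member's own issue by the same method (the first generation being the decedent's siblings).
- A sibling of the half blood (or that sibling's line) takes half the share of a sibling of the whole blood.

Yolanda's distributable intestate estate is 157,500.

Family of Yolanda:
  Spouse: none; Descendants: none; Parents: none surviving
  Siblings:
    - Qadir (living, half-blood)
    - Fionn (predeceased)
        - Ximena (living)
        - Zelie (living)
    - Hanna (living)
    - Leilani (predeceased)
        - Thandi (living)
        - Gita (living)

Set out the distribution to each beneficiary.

Qadir: 22,500; Ximena: 22,500; Zelie: 22,500; Hanna: 45,000; Thandi: 22,500; Gita: 22,500

The entire 157,500 passes to the siblings and their issue.
Counting each half-blood sibling's line as half a unit, there are 7/2 units in 157,500, so one unit is 45,000. Whole-blood lines (Fionn, Hanna, and Leilani) take 45,000 each; half-blood lines (Qadir) take 22,500 each.
Fionn's share (45,000) is divided into 2 shares of 22,500: Ximena and Zelie each take 22,500.
Leilani's share (45,000) is divided into 2 shares of 22,500: Thandi and Gita each take 22,500.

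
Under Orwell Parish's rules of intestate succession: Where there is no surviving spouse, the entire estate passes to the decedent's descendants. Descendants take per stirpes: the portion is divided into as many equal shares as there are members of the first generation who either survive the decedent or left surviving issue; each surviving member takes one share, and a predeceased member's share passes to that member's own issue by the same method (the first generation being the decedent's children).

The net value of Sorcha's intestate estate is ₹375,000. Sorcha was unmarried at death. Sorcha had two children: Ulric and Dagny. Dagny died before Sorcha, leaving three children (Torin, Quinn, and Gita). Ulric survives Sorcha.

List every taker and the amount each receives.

Ulric: ₹187,500; Torin: ₹62,500; Quinn: ₹62,500; Gita: ₹62,500

The entire ₹375,000 passes to the descendants.
That amount (₹375,000) is divided into 2 shares of ₹187,500: Ulric takes ₹187,500; Dagny's ₹187,500 share passes to Dagny's issue.
Dagny's share (₹187,500) is divided into 3 shares of ₹62,500: Torin, Quinn, and Gita each take ₹62,500.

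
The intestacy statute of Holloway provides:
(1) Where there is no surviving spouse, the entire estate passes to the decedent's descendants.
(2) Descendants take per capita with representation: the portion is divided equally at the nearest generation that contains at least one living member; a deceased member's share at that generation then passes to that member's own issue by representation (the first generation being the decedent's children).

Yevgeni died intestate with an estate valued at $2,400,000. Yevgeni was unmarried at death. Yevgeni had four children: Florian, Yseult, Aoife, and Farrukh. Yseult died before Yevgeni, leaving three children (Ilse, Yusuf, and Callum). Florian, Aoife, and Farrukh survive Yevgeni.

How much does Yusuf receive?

The entire $2,400,000 passes to the descendants.
That amount ($2,400,000) is divided into 4 shares of $600,000: Florian, Aoife, and Farrukh each take $600,000; Yseult's $600,000 share passes to Yseult's issue.
Yseult's share ($600,000) is divided into 3 shares of $200,000: Ilse, Yusuf, and Callum each take $200,000.

Yusuf receives $200,000.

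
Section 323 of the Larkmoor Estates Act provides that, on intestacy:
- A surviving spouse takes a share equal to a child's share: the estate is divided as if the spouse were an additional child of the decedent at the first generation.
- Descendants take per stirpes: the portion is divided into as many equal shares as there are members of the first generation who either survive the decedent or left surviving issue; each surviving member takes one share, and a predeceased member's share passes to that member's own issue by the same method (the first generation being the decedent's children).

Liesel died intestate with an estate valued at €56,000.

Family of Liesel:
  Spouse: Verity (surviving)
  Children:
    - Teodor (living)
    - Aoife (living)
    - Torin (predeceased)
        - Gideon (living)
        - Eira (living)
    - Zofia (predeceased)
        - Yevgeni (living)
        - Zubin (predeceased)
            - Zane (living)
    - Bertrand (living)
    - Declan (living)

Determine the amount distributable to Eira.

The spouse counts as an additional share at the children's level, so there are 7 primary shares of €8,000. Verity takes one such share (€8,000).
The children's combined portion (€48,000) is divided into 6 shares of €8,000: Teodor, Aoife, Bertrand, and Declan each take €8,000; Torin's €8,000 share passes to Torin's issue; Zofia's €8,000 share passes to Zofia's issue.
Torin's share (€8,000) is divided into 2 shares of €4,000: Gideon and Eira each take €4,000.
Zofia's share (€8,000) is divided into 2 shares of €4,000: Yevgeni takes €4,000; Zubin's €4,000 share passes to Zubin's issue.
Zubin's share (€4,000) passes entirely to Zane.

Eira receives €4,000.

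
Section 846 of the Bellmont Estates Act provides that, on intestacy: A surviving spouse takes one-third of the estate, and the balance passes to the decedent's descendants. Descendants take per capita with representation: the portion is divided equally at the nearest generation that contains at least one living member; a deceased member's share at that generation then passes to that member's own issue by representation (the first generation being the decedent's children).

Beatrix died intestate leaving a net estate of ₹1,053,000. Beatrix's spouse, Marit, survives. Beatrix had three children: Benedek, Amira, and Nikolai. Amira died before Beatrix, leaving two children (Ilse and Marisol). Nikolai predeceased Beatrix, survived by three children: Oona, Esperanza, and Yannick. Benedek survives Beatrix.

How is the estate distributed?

Marit: ₹351,000; Benedek: ₹234,000; Ilse: ₹117,000; Marisol: ₹117,000; Oona: ₹78,000; Esperanza: ₹78,000; Yannick: ₹78,000

Marit takes one-third of ₹1,053,000 = ₹351,000. The remaining ₹702,000 passes to the descendants.
The descendants' portion (₹702,000) is divided into 3 shares of ₹234,000: Benedek takes ₹234,000; Amira's ₹234,000 share passes to Amira's issue; Nikolai's ₹234,000 share passes to Nikolai's issue.
Amira's share (₹234,000) is divided into 2 shares of ₹117,000: Ilse and Marisol each take ₹117,000.
Nikolai's share (₹234,000) is divided into 3 shares of ₹78,000: Oona, Esperanza, and Yannick each take ₹78,000.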